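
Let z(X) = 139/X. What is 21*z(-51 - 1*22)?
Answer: -2919/73 ≈ -39.986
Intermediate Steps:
21*z(-51 - 1*22) = 21*(139/(-51 - 1*22)) = 21*(139/(-51 - 22)) = 21*(139/(-73)) = 21*(139*(-1/73)) = 21*(-139/73) = -2919/73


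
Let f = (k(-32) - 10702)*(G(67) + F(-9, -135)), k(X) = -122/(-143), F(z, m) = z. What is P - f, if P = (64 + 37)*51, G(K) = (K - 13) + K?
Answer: 172126161/143 ≈ 1.2037e+6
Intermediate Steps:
k(X) = 122/143 (k(X) = -122*(-1/143) = 122/143)
G(K) = -13 + 2*K (G(K) = (-13 + K) + K = -13 + 2*K)
P = 5151 (P = 101*51 = 5151)
f = -171389568/143 (f = (122/143 - 10702)*((-13 + 2*67) - 9) = -1530264*((-13 + 134) - 9)/143 = -1530264*(121 - 9)/143 = -1530264/143*112 = -171389568/143 ≈ -1.1985e+6)
P - f = 5151 - 1*(-171389568/143) = 5151 + 171389568/143 = 172126161/143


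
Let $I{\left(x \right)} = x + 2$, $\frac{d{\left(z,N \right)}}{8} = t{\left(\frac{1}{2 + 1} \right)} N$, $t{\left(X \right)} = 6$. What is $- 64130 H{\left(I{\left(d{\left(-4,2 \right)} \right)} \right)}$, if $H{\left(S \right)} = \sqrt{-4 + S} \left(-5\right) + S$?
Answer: $-6284740 + 320650 \sqrt{94} \approx -3.1759 \cdot 10^{6}$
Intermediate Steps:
$d{\left(z,N \right)} = 48 N$ ($d{\left(z,N \right)} = 8 \cdot 6 N = 48 N$)
$I{\left(x \right)} = 2 + x$
$H{\left(S \right)} = S - 5 \sqrt{-4 + S}$ ($H{\left(S \right)} = - 5 \sqrt{-4 + S} + S = S - 5 \sqrt{-4 + S}$)
$- 64130 H{\left(I{\left(d{\left(-4,2 \right)} \right)} \right)} = - 64130 \left(\left(2 + 48 \cdot 2\right) - 5 \sqrt{-4 + \left(2 + 48 \cdot 2\right)}\right) = - 64130 \left(\left(2 + 96\right) - 5 \sqrt{-4 + \left(2 + 96\right)}\right) = - 64130 \left(98 - 5 \sqrt{-4 + 98}\right) = - 64130 \left(98 - 5 \sqrt{94}\right) = -6284740 + 320650 \sqrt{94}$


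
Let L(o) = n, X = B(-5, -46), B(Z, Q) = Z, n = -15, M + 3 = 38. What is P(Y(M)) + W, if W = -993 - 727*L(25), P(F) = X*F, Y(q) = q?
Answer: 9737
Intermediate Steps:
M = 35 (M = -3 + 38 = 35)
X = -5
L(o) = -15
P(F) = -5*F
W = 9912 (W = -993 - 727*(-15) = -993 + 10905 = 9912)
P(Y(M)) + W = -5*35 + 9912 = -175 + 9912 = 9737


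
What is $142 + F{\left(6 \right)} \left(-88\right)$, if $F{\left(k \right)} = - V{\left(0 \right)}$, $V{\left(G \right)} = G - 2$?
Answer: $-34$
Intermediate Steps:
$V{\left(G \right)} = -2 + G$ ($V{\left(G \right)} = G - 2 = -2 + G$)
$F{\left(k \right)} = 2$ ($F{\left(k \right)} = - (-2 + 0) = \left(-1\right) \left(-2\right) = 2$)
$142 + F{\left(6 \right)} \left(-88\right) = 142 + 2 \left(-88\right) = 142 - 176 = -34$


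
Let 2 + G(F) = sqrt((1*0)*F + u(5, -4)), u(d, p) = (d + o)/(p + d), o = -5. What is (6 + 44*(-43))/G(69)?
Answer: 943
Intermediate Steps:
u(d, p) = (-5 + d)/(d + p) (u(d, p) = (d - 5)/(p + d) = (-5 + d)/(d + p))
G(F) = -2 (G(F) = -2 + sqrt((1*0)*F + (-5 + 5)/(5 - 4)) = -2 + sqrt(0*F + 0/1) = -2 + sqrt(0 + 1*0) = -2 + sqrt(0 + 0) = -2 + sqrt(0) = -2 + 0 = -2)
(6 + 44*(-43))/G(69) = (6 + 44*(-43))/(-2) = (6 - 1892)*(-1/2) = -1886*(-1/2) = 943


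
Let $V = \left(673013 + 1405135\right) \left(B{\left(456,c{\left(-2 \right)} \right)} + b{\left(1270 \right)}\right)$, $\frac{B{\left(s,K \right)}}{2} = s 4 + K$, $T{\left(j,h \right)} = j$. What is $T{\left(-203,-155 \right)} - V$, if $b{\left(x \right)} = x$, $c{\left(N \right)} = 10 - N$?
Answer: $-10270207619$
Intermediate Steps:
$B{\left(s,K \right)} = 2 K + 8 s$ ($B{\left(s,K \right)} = 2 \left(s 4 + K\right) = 2 \left(4 s + K\right) = 2 \left(K + 4 s\right) = 2 K + 8 s$)
$V = 10270207416$ ($V = \left(673013 + 1405135\right) \left(\left(2 \left(10 - -2\right) + 8 \cdot 456\right) + 1270\right) = 2078148 \left(\left(2 \left(10 + 2\right) + 3648\right) + 1270\right) = 2078148 \left(\left(2 \cdot 12 + 3648\right) + 1270\right) = 2078148 \left(\left(24 + 3648\right) + 1270\right) = 2078148 \left(3672 + 1270\right) = 2078148 \cdot 4942 = 10270207416$)
$T{\left(-203,-155 \right)} - V = -203 - 10270207416 = -10270207619$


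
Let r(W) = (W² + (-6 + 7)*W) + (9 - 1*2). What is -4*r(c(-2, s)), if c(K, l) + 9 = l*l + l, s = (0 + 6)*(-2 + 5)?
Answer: -444916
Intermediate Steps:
s = 18 (s = 6*3 = 18)
c(K, l) = -9 + l + l² (c(K, l) = -9 + (l*l + l) = -9 + (l² + l) = -9 + (l + l²) = -9 + l + l²)
r(W) = 7 + W + W² (r(W) = (W² + 1*W) + (9 - 2) = (W² + W) + 7 = (W + W²) + 7 = 7 + W + W²)
-4*r(c(-2, s)) = -4*(7 + (-9 + 18 + 18²) + (-9 + 18 + 18²)²) = -4*(7 + (-9 + 18 + 324) + (-9 + 18 + 324)²) = -4*(7 + 333 + 333²) = -4*(7 + 333 + 110889) = -4*111229 = -444916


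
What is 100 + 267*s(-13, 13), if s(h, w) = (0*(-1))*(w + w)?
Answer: 100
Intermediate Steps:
s(h, w) = 0 (s(h, w) = 0*(2*w) = 0)
100 + 267*s(-13, 13) = 100 + 267*0 = 100 + 0 = 100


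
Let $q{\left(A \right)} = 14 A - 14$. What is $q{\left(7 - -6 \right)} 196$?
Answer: $32928$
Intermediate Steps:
$q{\left(A \right)} = -14 + 14 A$
$q{\left(7 - -6 \right)} 196 = \left(-14 + 14 \left(7 - -6\right)\right) 196 = \left(-14 + 14 \left(7 + 6\right)\right) 196 = \left(-14 + 14 \cdot 13\right) 196 = \left(-14 + 182\right) 196 = 168 \cdot 196 = 32928$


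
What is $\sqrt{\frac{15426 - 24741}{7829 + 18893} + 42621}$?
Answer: $\frac{\sqrt{30433927553934}}{26722} \approx 206.45$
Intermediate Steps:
$\sqrt{\frac{15426 - 24741}{7829 + 18893} + 42621} = \sqrt{- \frac{9315}{26722} + 42621} = \sqrt{\frac{1138909047}{26722}} = \frac{\sqrt{30433927553934}}{26722}$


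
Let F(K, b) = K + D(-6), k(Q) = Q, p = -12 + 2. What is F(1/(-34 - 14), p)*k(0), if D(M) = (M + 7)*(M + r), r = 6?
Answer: 0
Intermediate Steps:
p = -10
D(M) = (6 + M)*(7 + M) (D(M) = (M + 7)*(M + 6) = (7 + M)*(6 + M) = (6 + M)*(7 + M))
F(K, b) = K (F(K, b) = K + (42 + (-6)² + 13*(-6)) = K + (42 + 36 - 78) = K + 0 = K)
F(1/(-34 - 14), p)*k(0) = 0/(-34 - 14) = 0/(-48) = -1/48*0 = 0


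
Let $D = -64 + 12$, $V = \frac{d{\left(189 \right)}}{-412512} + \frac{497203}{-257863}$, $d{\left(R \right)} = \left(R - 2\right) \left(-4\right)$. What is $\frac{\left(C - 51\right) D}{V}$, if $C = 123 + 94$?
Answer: $\frac{229549873645248}{51227330603} \approx 4481.0$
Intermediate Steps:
$C = 217$
$d{\left(R \right)} = 8 - 4 R$ ($d{\left(R \right)} = \left(-2 + R\right) \left(-4\right) = 8 - 4 R$)
$V = - \frac{51227330603}{26592895464}$ ($V = \frac{8 - 756}{-412512} + \frac{497203}{-257863} = \left(8 - 756\right) \left(- \frac{1}{412512}\right) + 497203 \left(- \frac{1}{257863}\right) = \left(-748\right) \left(- \frac{1}{412512}\right) - \frac{497203}{257863} = \frac{187}{103128} - \frac{497203}{257863} = - \frac{51227330603}{26592895464} \approx -1.9264$)
$D = -52$
$\frac{\left(C - 51\right) D}{V} = \frac{\left(217 - 51\right) \left(-52\right)}{- \frac{51227330603}{26592895464}} = 166 \left(-52\right) \left(- \frac{26592895464}{51227330603}\right) = \left(-8632\right) \left(- \frac{26592895464}{51227330603}\right) = \frac{229549873645248}{51227330603}$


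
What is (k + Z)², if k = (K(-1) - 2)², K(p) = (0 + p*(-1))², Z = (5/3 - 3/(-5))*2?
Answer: 6889/225 ≈ 30.618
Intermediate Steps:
Z = 68/15 (Z = (5*(⅓) - 3*(-⅕))*2 = (5/3 + ⅗)*2 = (34/15)*2 = 68/15 ≈ 4.5333)
K(p) = p² (K(p) = (0 - p)² = (-p)² = p²)
k = 1 (k = ((-1)² - 2)² = (1 - 2)² = (-1)² = 1)
(k + Z)² = (1 + 68/15)² = (83/15)² = 6889/225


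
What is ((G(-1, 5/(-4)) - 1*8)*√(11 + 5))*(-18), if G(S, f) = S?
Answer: 648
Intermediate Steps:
((G(-1, 5/(-4)) - 1*8)*√(11 + 5))*(-18) = ((-1 - 1*8)*√(11 + 5))*(-18) = ((-1 - 8)*√16)*(-18) = -9*4*(-18) = -36*(-18) = 648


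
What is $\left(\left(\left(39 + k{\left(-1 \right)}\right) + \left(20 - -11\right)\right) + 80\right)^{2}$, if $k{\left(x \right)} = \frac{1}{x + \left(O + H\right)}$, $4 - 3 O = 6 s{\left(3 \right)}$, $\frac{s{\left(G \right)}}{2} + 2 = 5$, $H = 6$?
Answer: $\frac{6487209}{289} \approx 22447.0$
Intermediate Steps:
$s{\left(G \right)} = 6$ ($s{\left(G \right)} = -4 + 2 \cdot 5 = -4 + 10 = 6$)
$O = - \frac{32}{3}$ ($O = \frac{4}{3} - \frac{6 \cdot 6}{3} = \frac{4}{3} - 12 = - \frac{32}{3} \approx -10.667$)
$k{\left(x \right)} = \frac{1}{- \frac{14}{3} + x}$ ($k{\left(x \right)} = \frac{1}{x + \left(- \frac{32}{3} + 6\right)} = \frac{1}{x - \frac{14}{3}} = \frac{1}{- \frac{14}{3} + x}$)
$\left(\left(\left(39 + k{\left(-1 \right)}\right) + \left(20 - -11\right)\right) + 80\right)^{2} = \left(\left(\left(39 + \frac{3}{-14 + 3 \left(-1\right)}\right) + \left(20 - -11\right)\right) + 80\right)^{2} = \left(\left(\left(39 + \frac{3}{-14 - 3}\right) + \left(20 + 11\right)\right) + 80\right)^{2} = \left(\left(\left(39 + \frac{3}{-17}\right) + 31\right) + 80\right)^{2} = \left(\left(\left(39 + 3 \left(- \frac{1}{17}\right)\right) + 31\right) + 80\right)^{2} = \left(\left(\left(39 - \frac{3}{17}\right) + 31\right) + 80\right)^{2} = \left(\left(\frac{660}{17} + 31\right) + 80\right)^{2} = \left(\frac{1187}{17} + 80\right)^{2} = \left(\frac{2547}{17}\right)^{2} = \frac{6487209}{289}$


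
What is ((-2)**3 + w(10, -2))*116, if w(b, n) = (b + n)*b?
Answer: 8352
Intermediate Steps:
w(b, n) = b*(b + n)
((-2)**3 + w(10, -2))*116 = ((-2)**3 + 10*(10 - 2))*116 = (-8 + 10*8)*116 = (-8 + 80)*116 = 72*116 = 8352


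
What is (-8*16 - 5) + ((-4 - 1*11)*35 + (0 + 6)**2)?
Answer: -622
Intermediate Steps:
(-8*16 - 5) + ((-4 - 1*11)*35 + (0 + 6)**2) = (-128 - 5) + ((-4 - 11)*35 + 6**2) = -133 + (-15*35 + 36) = -133 + (-525 + 36) = -133 - 489 = -622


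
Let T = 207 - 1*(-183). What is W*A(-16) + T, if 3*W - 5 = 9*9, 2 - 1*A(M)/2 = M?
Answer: 1422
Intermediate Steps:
A(M) = 4 - 2*M
T = 390 (T = 207 + 183 = 390)
W = 86/3 (W = 5/3 + (9*9)/3 = 5/3 + (⅓)*81 = 5/3 + 27 = 86/3 ≈ 28.667)
W*A(-16) + T = 86*(4 - 2*(-16))/3 + 390 = 86*(4 + 32)/3 + 390 = (86/3)*36 + 390 = 1032 + 390 = 1422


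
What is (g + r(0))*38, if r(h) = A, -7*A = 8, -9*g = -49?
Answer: 10298/63 ≈ 163.46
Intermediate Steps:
g = 49/9 (g = -⅑*(-49) = 49/9 ≈ 5.4444)
A = -8/7 (A = -⅐*8 = -8/7 ≈ -1.1429)
r(h) = -8/7
(g + r(0))*38 = (49/9 - 8/7)*38 = (271/63)*38 = 10298/63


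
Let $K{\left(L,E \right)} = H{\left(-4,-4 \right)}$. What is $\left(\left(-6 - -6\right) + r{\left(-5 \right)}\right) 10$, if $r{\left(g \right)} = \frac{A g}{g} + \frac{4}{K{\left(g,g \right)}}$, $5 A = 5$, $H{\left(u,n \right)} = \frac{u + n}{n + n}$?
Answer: $50$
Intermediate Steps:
$H{\left(u,n \right)} = \frac{n + u}{2 n}$
$K{\left(L,E \right)} = 1$ ($K{\left(L,E \right)} = \frac{-4 - 4}{2 \left(-4\right)} = \frac{1}{2} \left(- \frac{1}{4}\right) \left(-8\right) = 1$)
$A = 1$ ($A = \frac{1}{5} \cdot 5 = 1$)
$r{\left(g \right)} = 5$ ($r{\left(g \right)} = \frac{1 g}{g} + \frac{4}{1} = \frac{g}{g} + 4 \cdot 1 = 1 + 4 = 5$)
$\left(\left(-6 - -6\right) + r{\left(-5 \right)}\right) 10 = \left(\left(-6 - -6\right) + 5\right) 10 = \left(\left(-6 + 6\right) + 5\right) 10 = \left(0 + 5\right) 10 = 5 \cdot 10 = 50$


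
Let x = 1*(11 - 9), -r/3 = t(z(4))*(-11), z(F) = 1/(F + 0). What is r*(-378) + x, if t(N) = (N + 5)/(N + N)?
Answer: -130975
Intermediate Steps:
z(F) = 1/F
t(N) = (5 + N)/(2*N) (t(N) = (5 + N)/((2*N)) = (5 + N)*(1/(2*N)) = (5 + N)/(2*N))
r = 693/2 (r = -3*(5 + 1/4)/(2*(1/4))*(-11) = -3*(5 + ¼)/(2*(¼))*(-11) = -3*(½)*4*(21/4)*(-11) = -63*(-11)/2 = -3*(-231/2) = 693/2 ≈ 346.50)
x = 2 (x = 1*2 = 2)
r*(-378) + x = (693/2)*(-378) + 2 = -130977 + 2 = -130975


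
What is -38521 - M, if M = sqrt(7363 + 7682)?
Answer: -38521 - sqrt(15045) ≈ -38644.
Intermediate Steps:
M = sqrt(15045) ≈ 122.66
-38521 - M = -38521 - sqrt(15045)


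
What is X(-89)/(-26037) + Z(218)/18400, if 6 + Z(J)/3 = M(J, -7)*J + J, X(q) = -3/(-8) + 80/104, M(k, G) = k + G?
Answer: 4692334733/622805040 ≈ 7.5342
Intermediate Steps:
M(k, G) = G + k
X(q) = 119/104 (X(q) = -3*(-1/8) + 80*(1/104) = 3/8 + 10/13 = 119/104)
Z(J) = -18 + 3*J + 3*J*(-7 + J) (Z(J) = -18 + 3*((-7 + J)*J + J) = -18 + 3*(J*(-7 + J) + J) = -18 + 3*(J + J*(-7 + J)) = -18 + (3*J + 3*J*(-7 + J)) = -18 + 3*J + 3*J*(-7 + J))
X(-89)/(-26037) + Z(218)/18400 = (119/104)/(-26037) + (-18 + 3*218 + 3*218*(-7 + 218))/18400 = (119/104)*(-1/26037) + (-18 + 654 + 3*218*211)*(1/18400) = -119/2707848 + (-18 + 654 + 137994)*(1/18400) = -119/2707848 + 138630*(1/18400) = -119/2707848 + 13863/1840 = 4692334733/622805040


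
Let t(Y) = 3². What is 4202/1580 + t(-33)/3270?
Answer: 114623/43055 ≈ 2.6622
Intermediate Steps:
t(Y) = 9
4202/1580 + t(-33)/3270 = 4202/1580 + 9/3270 = 4202*(1/1580) + 9*(1/3270) = 2101/790 + 3/1090 = 114623/43055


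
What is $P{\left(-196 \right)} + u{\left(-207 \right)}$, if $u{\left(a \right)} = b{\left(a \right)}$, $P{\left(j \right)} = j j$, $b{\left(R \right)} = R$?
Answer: $38209$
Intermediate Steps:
$P{\left(j \right)} = j^{2}$
$u{\left(a \right)} = a$
$P{\left(-196 \right)} + u{\left(-207 \right)} = \left(-196\right)^{2} - 207 = 38416 - 207 = 38209$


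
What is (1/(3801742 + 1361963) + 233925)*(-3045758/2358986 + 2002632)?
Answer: 407601957160000201580546/870079128795 ≈ 4.6847e+11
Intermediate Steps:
(1/(3801742 + 1361963) + 233925)*(-3045758/2358986 + 2002632) = (1/5163705 + 233925)*(-3045758*1/2358986 + 2002632) = (1/5163705 + 233925)*(-1522879/1179493 + 2002632) = (1207919692126/5163705)*(2362088902697/1179493) = 407601957160000201580546/870079128795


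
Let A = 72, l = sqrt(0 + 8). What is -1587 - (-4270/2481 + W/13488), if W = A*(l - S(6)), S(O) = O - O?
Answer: -3933077/2481 - 3*sqrt(2)/281 ≈ -1585.3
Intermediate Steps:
S(O) = 0
l = 2*sqrt(2) (l = sqrt(8) = 2*sqrt(2) ≈ 2.8284)
W = 144*sqrt(2) (W = 72*(2*sqrt(2) - 1*0) = 72*(2*sqrt(2) + 0) = 72*(2*sqrt(2)) = 144*sqrt(2) ≈ 203.65)
-1587 - (-4270/2481 + W/13488) = -1587 - (-4270/2481 + (144*sqrt(2))/13488) = -1587 - (-4270*1/2481 + (144*sqrt(2))*(1/13488)) = -1587 - (-4270/2481 + 3*sqrt(2)/281) = -1587 + (4270/2481 - 3*sqrt(2)/281) = -3933077/2481 - 3*sqrt(2)/281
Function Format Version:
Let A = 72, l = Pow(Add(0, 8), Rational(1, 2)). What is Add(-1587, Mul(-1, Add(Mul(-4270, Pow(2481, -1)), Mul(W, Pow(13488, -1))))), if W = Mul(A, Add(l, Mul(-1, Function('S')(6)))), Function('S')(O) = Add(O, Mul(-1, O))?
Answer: Add(Rational(-3933077, 2481), Mul(Rational(-3, 281), Pow(2, Rational(1, 2)))) ≈ -1585.3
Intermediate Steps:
Function('S')(O) = 0
l = Mul(2, Pow(2, Rational(1, 2))) (l = Pow(8, Rational(1, 2)) = Mul(2, Pow(2, Rational(1, 2))) ≈ 2.8284)
W = Mul(144, Pow(2, Rational(1, 2))) (W = Mul(72, Add(Mul(2, Pow(2, Rational(1, 2))), Mul(-1, 0))) = Mul(72, Add(Mul(2, Pow(2, Rational(1, 2))), 0)) = Mul(72, Mul(2, Pow(2, Rational(1, 2)))) = Mul(144, Pow(2, Rational(1, 2))) ≈ 203.65)
Add(-1587, Mul(-1, Add(Mul(-4270, Pow(2481, -1)), Mul(W, Pow(13488, -1))))) = Add(-1587, Mul(-1, Add(Mul(-4270, Pow(2481, -1)), Mul(Mul(144, Pow(2, Rational(1, 2))), Pow(13488, -1))))) = Add(-1587, Mul(-1, Add(Mul(-4270, Rational(1, 2481)), Mul(Mul(144, Pow(2, Rational(1, 2))), Rational(1, 13488))))) = Add(-1587, Mul(-1, Add(Rational(-4270, 2481), Mul(Rational(3, 281), Pow(2, Rational(1, 2)))))) = Add(-1587, Add(Rational(4270, 2481), Mul(Rational(-3, 281), Pow(2, Rational(1, 2))))) = Add(Rational(-3933077, 2481), Mul(Rational(-3, 281), Pow(2, Rational(1, 2))))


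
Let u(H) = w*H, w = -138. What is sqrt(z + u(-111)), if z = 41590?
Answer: 2*sqrt(14227) ≈ 238.55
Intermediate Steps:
u(H) = -138*H
sqrt(z + u(-111)) = sqrt(41590 - 138*(-111)) = sqrt(41590 + 15318) = sqrt(56908) = 2*sqrt(14227)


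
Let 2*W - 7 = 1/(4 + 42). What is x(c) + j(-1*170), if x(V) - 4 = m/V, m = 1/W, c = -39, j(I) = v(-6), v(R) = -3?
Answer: 12505/12597 ≈ 0.99270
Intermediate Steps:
j(I) = -3
W = 323/92 (W = 7/2 + 1/(2*(4 + 42)) = 7/2 + (½)/46 = 7/2 + (½)*(1/46) = 7/2 + 1/92 = 323/92 ≈ 3.5109)
m = 92/323 (m = 1/(323/92) = 92/323 ≈ 0.28483)
x(V) = 4 + 92/(323*V)
x(c) + j(-1*170) = (4 + (92/323)/(-39)) - 3 = (4 + (92/323)*(-1/39)) - 3 = (4 - 92/12597) - 3 = 50296/12597 - 3 = 12505/12597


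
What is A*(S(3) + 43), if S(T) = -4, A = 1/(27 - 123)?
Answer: -13/32 ≈ -0.40625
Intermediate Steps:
A = -1/96 (A = 1/(-96) = -1/96 ≈ -0.010417)
A*(S(3) + 43) = -(-4 + 43)/96 = -1/96*39 = -13/32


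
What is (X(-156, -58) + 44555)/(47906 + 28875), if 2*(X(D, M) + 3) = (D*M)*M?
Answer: -217840/76781 ≈ -2.8372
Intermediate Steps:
X(D, M) = -3 + D*M²/2 (X(D, M) = -3 + ((D*M)*M)/2 = -3 + (D*M²)/2 = -3 + D*M²/2)
(X(-156, -58) + 44555)/(47906 + 28875) = ((-3 + (½)*(-156)*(-58)²) + 44555)/(47906 + 28875) = ((-3 + (½)*(-156)*3364) + 44555)/76781 = ((-3 - 262392) + 44555)*(1/76781) = (-262395 + 44555)*(1/76781) = -217840*1/76781 = -217840/76781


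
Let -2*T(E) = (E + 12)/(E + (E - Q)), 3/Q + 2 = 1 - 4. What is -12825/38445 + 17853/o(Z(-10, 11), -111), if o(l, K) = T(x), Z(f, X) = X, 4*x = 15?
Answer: -1647290529/89705 ≈ -18363.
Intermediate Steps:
x = 15/4 (x = (¼)*15 = 15/4 ≈ 3.7500)
Q = -⅗ (Q = 3/(-2 + (1 - 4)) = 3/(-2 - 3) = 3/(-5) = 3*(-⅕) = -⅗ ≈ -0.60000)
T(E) = -(12 + E)/(2*(⅗ + 2*E)) (T(E) = -(E + 12)/(2*(E + (E - 1*(-⅗)))) = -(12 + E)/(2*(E + (E + ⅗))) = -(12 + E)/(2*(E + (⅗ + E))) = -(12 + E)/(2*(⅗ + 2*E)))
o(l, K) = -35/36 (o(l, K) = 5*(-12 - 1*15/4)/(2*(3 + 10*(15/4))) = 5*(-12 - 15/4)/(2*(3 + 75/2)) = (5/2)*(-63/4)/(81/2) = (5/2)*(2/81)*(-63/4) = -35/36)
-12825/38445 + 17853/o(Z(-10, 11), -111) = -12825/38445 + 17853/(-35/36) = -12825*1/38445 + 17853*(-36/35) = -855/2563 - 642708/35 = -1647290529/89705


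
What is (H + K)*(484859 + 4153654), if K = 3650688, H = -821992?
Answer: 13120943169048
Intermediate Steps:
(H + K)*(484859 + 4153654) = (-821992 + 3650688)*(484859 + 4153654) = 2828696*4638513 = 13120943169048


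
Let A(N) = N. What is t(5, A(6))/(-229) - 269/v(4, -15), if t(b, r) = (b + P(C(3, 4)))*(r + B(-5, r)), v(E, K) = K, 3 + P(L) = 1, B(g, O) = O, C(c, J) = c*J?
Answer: 61061/3435 ≈ 17.776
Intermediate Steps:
C(c, J) = J*c
P(L) = -2 (P(L) = -3 + 1 = -2)
t(b, r) = 2*r*(-2 + b) (t(b, r) = (b - 2)*(r + r) = (-2 + b)*(2*r) = 2*r*(-2 + b))
t(5, A(6))/(-229) - 269/v(4, -15) = (2*6*(-2 + 5))/(-229) - 269/(-15) = (2*6*3)*(-1/229) - 269*(-1/15) = 36*(-1/229) + 269/15 = -36/229 + 269/15 = 61061/3435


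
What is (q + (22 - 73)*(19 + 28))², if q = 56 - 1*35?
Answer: 5645376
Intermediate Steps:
q = 21 (q = 56 - 35 = 21)
(q + (22 - 73)*(19 + 28))² = (21 + (22 - 73)*(19 + 28))² = (21 - 51*47)² = (21 - 2397)² = (-2376)² = 5645376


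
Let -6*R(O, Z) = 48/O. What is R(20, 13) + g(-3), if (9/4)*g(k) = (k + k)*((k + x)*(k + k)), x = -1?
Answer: -322/5 ≈ -64.400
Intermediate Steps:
R(O, Z) = -8/O
g(k) = 16*k**2*(-1 + k)/9 (g(k) = 4*((k + k)*((k - 1)*(k + k)))/9 = 4*((2*k)*((-1 + k)*(2*k)))/9 = 4*((2*k)*(2*k*(-1 + k)))/9 = 4*(4*k**2*(-1 + k))/9 = 16*k**2*(-1 + k)/9)
R(20, 13) + g(-3) = -8/20 + (16/9)*(-3)**2*(-1 - 3) = -8*1/20 + (16/9)*9*(-4) = -2/5 - 64 = -322/5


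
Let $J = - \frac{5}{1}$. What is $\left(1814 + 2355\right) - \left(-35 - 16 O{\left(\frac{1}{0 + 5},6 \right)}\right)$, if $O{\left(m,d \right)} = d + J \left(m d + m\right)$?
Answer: $4188$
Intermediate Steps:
$J = -5$ ($J = \left(-5\right) 1 = -5$)
$O{\left(m,d \right)} = d - 5 m - 5 d m$ ($O{\left(m,d \right)} = d - 5 \left(m d + m\right) = d - 5 \left(d m + m\right) = d - 5 \left(m + d m\right) = d - \left(5 m + 5 d m\right) = d - 5 m - 5 d m$)
$\left(1814 + 2355\right) - \left(-35 - 16 O{\left(\frac{1}{0 + 5},6 \right)}\right) = \left(1814 + 2355\right) - \left(-35 - 16 \left(6 - \frac{5}{0 + 5} - \frac{30}{0 + 5}\right)\right) = 4169 - \left(-35 - 16 \left(6 - \frac{5}{5} - \frac{30}{5}\right)\right) = 4169 - \left(-35 - 16 \left(6 - 1 - 30 \cdot \frac{1}{5}\right)\right) = 4169 - \left(-35 - 16 \left(6 - 1 - 6\right)\right) = 4169 - \left(-35 - -16\right) = 4169 - \left(-35 + 16\right) = 4169 - -19 = 4169 + 19 = 4188$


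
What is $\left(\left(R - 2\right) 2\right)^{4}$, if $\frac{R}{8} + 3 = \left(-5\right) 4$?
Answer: $19150131456$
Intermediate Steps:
$R = -184$ ($R = -24 + 8 \left(\left(-5\right) 4\right) = -24 + 8 \left(-20\right) = -24 - 160 = -184$)
$\left(\left(R - 2\right) 2\right)^{4} = \left(\left(-184 - 2\right) 2\right)^{4} = \left(\left(-186\right) 2\right)^{4} = \left(-372\right)^{4} = 19150131456$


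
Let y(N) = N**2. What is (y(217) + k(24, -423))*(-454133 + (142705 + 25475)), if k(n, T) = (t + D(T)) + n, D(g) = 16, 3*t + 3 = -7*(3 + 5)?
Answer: -40413165584/3 ≈ -1.3471e+10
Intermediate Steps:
t = -59/3 (t = -1 + (-7*(3 + 5))/3 = -1 + (-7*8)/3 = -1 + (1/3)*(-56) = -1 - 56/3 = -59/3 ≈ -19.667)
k(n, T) = -11/3 + n (k(n, T) = (-59/3 + 16) + n = -11/3 + n)
(y(217) + k(24, -423))*(-454133 + (142705 + 25475)) = (217**2 + (-11/3 + 24))*(-454133 + (142705 + 25475)) = (47089 + 61/3)*(-454133 + 168180) = (141328/3)*(-285953) = -40413165584/3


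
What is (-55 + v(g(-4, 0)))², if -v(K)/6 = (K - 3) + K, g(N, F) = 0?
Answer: 1369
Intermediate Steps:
v(K) = 18 - 12*K (v(K) = -6*((K - 3) + K) = -6*((-3 + K) + K) = -6*(-3 + 2*K) = 18 - 12*K)
(-55 + v(g(-4, 0)))² = (-55 + (18 - 12*0))² = (-55 + (18 + 0))² = (-55 + 18)² = (-37)² = 1369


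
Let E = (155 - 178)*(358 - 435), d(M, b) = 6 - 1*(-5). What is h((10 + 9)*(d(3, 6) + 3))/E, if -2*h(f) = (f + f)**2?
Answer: -20216/253 ≈ -79.905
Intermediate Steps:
d(M, b) = 11 (d(M, b) = 6 + 5 = 11)
h(f) = -2*f**2 (h(f) = -(f + f)**2/2 = -4*f**2/2 = -2*f**2)
E = 1771 (E = -23*(-77) = 1771)
h((10 + 9)*(d(3, 6) + 3))/E = -2*(10 + 9)**2*(11 + 3)**2/1771 = -2*(19*14)**2*(1/1771) = -2*266**2*(1/1771) = -2*70756*(1/1771) = -141512*1/1771 = -20216/253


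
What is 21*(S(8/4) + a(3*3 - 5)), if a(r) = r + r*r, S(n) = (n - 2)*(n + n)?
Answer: 420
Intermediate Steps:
S(n) = 2*n*(-2 + n) (S(n) = (-2 + n)*(2*n) = 2*n*(-2 + n))
a(r) = r + r**2
21*(S(8/4) + a(3*3 - 5)) = 21*(2*(8/4)*(-2 + 8/4) + (3*3 - 5)*(1 + (3*3 - 5))) = 21*(2*(8*(1/4))*(-2 + 8*(1/4)) + (9 - 5)*(1 + (9 - 5))) = 21*(2*2*(-2 + 2) + 4*(1 + 4)) = 21*(2*2*0 + 4*5) = 21*(0 + 20) = 21*20 = 420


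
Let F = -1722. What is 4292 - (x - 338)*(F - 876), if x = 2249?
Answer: 4969070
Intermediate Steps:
4292 - (x - 338)*(F - 876) = 4292 - (2249 - 338)*(-1722 - 876) = 4292 - 1911*(-2598) = 4292 - 1*(-4964778) = 4292 + 4964778 = 4969070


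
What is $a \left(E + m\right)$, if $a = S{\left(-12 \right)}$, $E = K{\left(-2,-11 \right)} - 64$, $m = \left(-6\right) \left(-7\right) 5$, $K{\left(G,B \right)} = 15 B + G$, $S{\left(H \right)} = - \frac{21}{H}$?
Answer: $- \frac{147}{4} \approx -36.75$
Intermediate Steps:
$K{\left(G,B \right)} = G + 15 B$
$m = 210$ ($m = 42 \cdot 5 = 210$)
$E = -231$ ($E = \left(-2 + 15 \left(-11\right)\right) - 64 = \left(-2 - 165\right) - 64 = -167 - 64 = -231$)
$a = \frac{7}{4}$ ($a = - \frac{21}{-12} = \left(-21\right) \left(- \frac{1}{12}\right) = \frac{7}{4} \approx 1.75$)
$a \left(E + m\right) = \frac{7 \left(-231 + 210\right)}{4} = \frac{7}{4} \left(-21\right) = - \frac{147}{4}$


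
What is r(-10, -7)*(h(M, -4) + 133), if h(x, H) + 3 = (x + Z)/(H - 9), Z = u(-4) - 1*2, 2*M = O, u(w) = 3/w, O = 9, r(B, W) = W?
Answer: -47271/52 ≈ -909.06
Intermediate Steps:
M = 9/2 (M = (1/2)*9 = 9/2 ≈ 4.5000)
Z = -11/4 (Z = 3/(-4) - 1*2 = 3*(-1/4) - 2 = -3/4 - 2 = -11/4 ≈ -2.7500)
h(x, H) = -3 + (-11/4 + x)/(-9 + H) (h(x, H) = -3 + (x - 11/4)/(H - 9) = -3 + (-11/4 + x)/(-9 + H))
r(-10, -7)*(h(M, -4) + 133) = -7*((97/4 + 9/2 - 3*(-4))/(-9 - 4) + 133) = -7*((97/4 + 9/2 + 12)/(-13) + 133) = -7*(-1/13*163/4 + 133) = -7*(-163/52 + 133) = -7*6753/52 = -47271/52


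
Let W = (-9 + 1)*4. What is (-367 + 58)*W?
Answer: 9888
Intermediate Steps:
W = -32 (W = -8*4 = -32)
(-367 + 58)*W = (-367 + 58)*(-32) = -309*(-32) = 9888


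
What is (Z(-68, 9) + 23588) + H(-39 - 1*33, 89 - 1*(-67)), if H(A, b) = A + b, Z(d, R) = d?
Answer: 23604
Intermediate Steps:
(Z(-68, 9) + 23588) + H(-39 - 1*33, 89 - 1*(-67)) = (-68 + 23588) + ((-39 - 1*33) + (89 - 1*(-67))) = 23520 + ((-39 - 33) + (89 + 67)) = 23520 + (-72 + 156) = 23520 + 84 = 23604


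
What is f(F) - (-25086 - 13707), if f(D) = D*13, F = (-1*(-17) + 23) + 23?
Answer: 39612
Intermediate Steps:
F = 63 (F = (17 + 23) + 23 = 40 + 23 = 63)
f(D) = 13*D
f(F) - (-25086 - 13707) = 13*63 - (-25086 - 13707) = 819 - 1*(-38793) = 819 + 38793 = 39612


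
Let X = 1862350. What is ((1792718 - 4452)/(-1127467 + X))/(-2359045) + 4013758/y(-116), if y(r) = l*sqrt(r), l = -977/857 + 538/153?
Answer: -1788266/1733622066735 - 263143981359*I*sqrt(29)/9035965 ≈ -1.0315e-6 - 1.5683e+5*I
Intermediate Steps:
l = 311585/131121 (l = -977*1/857 + 538*(1/153) = -977/857 + 538/153 = 311585/131121 ≈ 2.3763)
y(r) = 311585*sqrt(r)/131121
((1792718 - 4452)/(-1127467 + X))/(-2359045) + 4013758/y(-116) = ((1792718 - 4452)/(-1127467 + 1862350))/(-2359045) + 4013758/((311585*sqrt(-116)/131121)) = (1788266/734883)*(-1/2359045) + 4013758/((311585*(2*I*sqrt(29))/131121)) = (1788266*(1/734883))*(-1/2359045) + 4013758/((623170*I*sqrt(29)/131121)) = (1788266/734883)*(-1/2359045) + 4013758*(-131121*I*sqrt(29)/18071930) = -1788266/1733622066735 - 263143981359*I*sqrt(29)/9035965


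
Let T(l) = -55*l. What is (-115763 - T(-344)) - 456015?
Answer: -590698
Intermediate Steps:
(-115763 - T(-344)) - 456015 = (-115763 - (-55)*(-344)) - 456015 = (-115763 - 1*18920) - 456015 = (-115763 - 18920) - 456015 = -134683 - 456015 = -590698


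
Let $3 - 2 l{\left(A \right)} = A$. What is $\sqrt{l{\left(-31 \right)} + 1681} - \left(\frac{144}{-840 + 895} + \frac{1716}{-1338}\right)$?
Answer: $- \frac{16382}{12265} + \sqrt{1698} \approx 39.871$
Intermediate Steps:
$l{\left(A \right)} = \frac{3}{2} - \frac{A}{2}$
$\sqrt{l{\left(-31 \right)} + 1681} - \left(\frac{144}{-840 + 895} + \frac{1716}{-1338}\right) = \sqrt{\left(\frac{3}{2} - - \frac{31}{2}\right) + 1681} - \left(\frac{144}{-840 + 895} + \frac{1716}{-1338}\right) = \sqrt{\left(\frac{3}{2} + \frac{31}{2}\right) + 1681} - \left(\frac{144}{55} + 1716 \left(- \frac{1}{1338}\right)\right) = \sqrt{17 + 1681} - \left(144 \cdot \frac{1}{55} - \frac{286}{223}\right) = \sqrt{1698} - \left(\frac{144}{55} - \frac{286}{223}\right) = \sqrt{1698} - \frac{16382}{12265} = - \frac{16382}{12265} + \sqrt{1698}$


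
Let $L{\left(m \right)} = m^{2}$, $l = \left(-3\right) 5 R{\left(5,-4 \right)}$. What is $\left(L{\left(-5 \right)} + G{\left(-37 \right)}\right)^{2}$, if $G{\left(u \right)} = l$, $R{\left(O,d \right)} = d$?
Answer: $7225$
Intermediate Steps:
$l = 60$ ($l = \left(-3\right) 5 \left(-4\right) = \left(-15\right) \left(-4\right) = 60$)
$G{\left(u \right)} = 60$
$\left(L{\left(-5 \right)} + G{\left(-37 \right)}\right)^{2} = \left(\left(-5\right)^{2} + 60\right)^{2} = \left(25 + 60\right)^{2} = 85^{2} = 7225$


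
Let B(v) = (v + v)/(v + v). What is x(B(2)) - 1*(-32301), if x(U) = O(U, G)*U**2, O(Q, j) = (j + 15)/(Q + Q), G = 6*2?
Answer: 64629/2 ≈ 32315.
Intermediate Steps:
G = 12
B(v) = 1 (B(v) = (2*v)/((2*v)) = (2*v)*(1/(2*v)) = 1)
O(Q, j) = (15 + j)/(2*Q) (O(Q, j) = (15 + j)/((2*Q)) = (15 + j)*(1/(2*Q)) = (15 + j)/(2*Q))
x(U) = 27*U/2 (x(U) = ((15 + 12)/(2*U))*U**2 = ((1/2)*27/U)*U**2 = (27/(2*U))*U**2 = 27*U/2)
x(B(2)) - 1*(-32301) = (27/2)*1 - 1*(-32301) = 27/2 + 32301 = 64629/2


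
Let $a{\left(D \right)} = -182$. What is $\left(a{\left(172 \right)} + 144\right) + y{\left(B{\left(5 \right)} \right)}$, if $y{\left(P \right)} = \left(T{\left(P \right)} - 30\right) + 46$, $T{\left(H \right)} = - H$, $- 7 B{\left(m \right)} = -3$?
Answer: $- \frac{157}{7} \approx -22.429$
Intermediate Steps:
$B{\left(m \right)} = \frac{3}{7}$ ($B{\left(m \right)} = \left(- \frac{1}{7}\right) \left(-3\right) = \frac{3}{7}$)
$y{\left(P \right)} = 16 - P$ ($y{\left(P \right)} = \left(- P - 30\right) + 46 = \left(-30 - P\right) + 46 = 16 - P$)
$\left(a{\left(172 \right)} + 144\right) + y{\left(B{\left(5 \right)} \right)} = \left(-182 + 144\right) + \left(16 - \frac{3}{7}\right) = -38 + \left(16 - \frac{3}{7}\right) = -38 + \frac{109}{7} = - \frac{157}{7}$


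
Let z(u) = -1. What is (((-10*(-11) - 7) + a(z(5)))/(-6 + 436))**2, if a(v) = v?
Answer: 2601/46225 ≈ 0.056268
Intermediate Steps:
(((-10*(-11) - 7) + a(z(5)))/(-6 + 436))**2 = (((-10*(-11) - 7) - 1)/(-6 + 436))**2 = (((110 - 7) - 1)/430)**2 = ((103 - 1)*(1/430))**2 = (102*(1/430))**2 = (51/215)**2 = 2601/46225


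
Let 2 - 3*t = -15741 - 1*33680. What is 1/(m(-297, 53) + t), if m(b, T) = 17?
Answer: 3/49474 ≈ 6.0638e-5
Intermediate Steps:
t = 49423/3 (t = ⅔ - (-15741 - 1*33680)/3 = ⅔ - (-15741 - 33680)/3 = ⅔ - ⅓*(-49421) = ⅔ + 49421/3 = 49423/3 ≈ 16474.)
1/(m(-297, 53) + t) = 1/(17 + 49423/3) = 1/(49474/3) = 3/49474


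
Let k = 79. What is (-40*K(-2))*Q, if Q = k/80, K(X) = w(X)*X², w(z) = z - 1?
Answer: 474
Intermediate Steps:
w(z) = -1 + z
K(X) = X²*(-1 + X) (K(X) = (-1 + X)*X² = X²*(-1 + X))
Q = 79/80 ≈ 0.98750
(-40*K(-2))*Q = -40*(-2)²*(-1 - 2)*(79/80) = -160*(-3)*(79/80) = -40*(-12)*(79/80) = 480*(79/80) = 474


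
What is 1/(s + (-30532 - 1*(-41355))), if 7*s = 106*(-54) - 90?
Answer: 7/69947 ≈ 0.00010008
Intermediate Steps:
s = -5814/7 (s = (106*(-54) - 90)/7 = (-5724 - 90)/7 = (⅐)*(-5814) = -5814/7 ≈ -830.57)
1/(s + (-30532 - 1*(-41355))) = 1/(-5814/7 + (-30532 - 1*(-41355))) = 1/(-5814/7 + (-30532 + 41355)) = 1/(-5814/7 + 10823) = 1/(69947/7) = 7/69947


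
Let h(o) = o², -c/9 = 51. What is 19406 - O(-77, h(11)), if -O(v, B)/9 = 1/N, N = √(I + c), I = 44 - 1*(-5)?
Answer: 19406 - 9*I*√410/410 ≈ 19406.0 - 0.44448*I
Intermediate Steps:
c = -459 (c = -9*51 = -459)
I = 49 (I = 44 + 5 = 49)
N = I*√410 (N = √(49 - 459) = √(-410) = I*√410 ≈ 20.248*I)
O(v, B) = 9*I*√410/410 (O(v, B) = -9*(-I*√410/410) = -(-9)*I*√410/410 = 9*I*√410/410)
19406 - O(-77, h(11)) = 19406 - 9*I*√410/410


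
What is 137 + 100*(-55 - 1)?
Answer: -5463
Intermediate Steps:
137 + 100*(-55 - 1) = 137 + 100*(-56) = 137 - 5600 = -5463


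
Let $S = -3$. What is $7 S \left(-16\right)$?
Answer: $336$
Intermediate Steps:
$7 S \left(-16\right) = 7 \left(-3\right) \left(-16\right) = \left(-21\right) \left(-16\right) = 336$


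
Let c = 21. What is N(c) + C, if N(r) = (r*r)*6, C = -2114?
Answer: 532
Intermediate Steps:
N(r) = 6*r² (N(r) = r²*6 = 6*r²)
N(c) + C = 6*21² - 2114 = 6*441 - 2114 = 2646 - 2114 = 532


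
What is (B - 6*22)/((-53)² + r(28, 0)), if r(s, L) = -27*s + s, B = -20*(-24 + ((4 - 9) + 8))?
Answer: 288/2081 ≈ 0.13840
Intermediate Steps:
B = 420 (B = -20*(-24 + (-5 + 8)) = -20*(-24 + 3) = -20*(-21) = 420)
r(s, L) = -26*s
(B - 6*22)/((-53)² + r(28, 0)) = (420 - 6*22)/((-53)² - 26*28) = (420 - 132)/(2809 - 728) = 288/2081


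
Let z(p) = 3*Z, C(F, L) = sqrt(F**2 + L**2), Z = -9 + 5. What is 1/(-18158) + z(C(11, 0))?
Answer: -217897/18158 ≈ -12.000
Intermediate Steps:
Z = -4
z(p) = -12 (z(p) = 3*(-4) = -12)
1/(-18158) + z(C(11, 0)) = 1/(-18158) - 12 = -1/18158 - 12 = -217897/18158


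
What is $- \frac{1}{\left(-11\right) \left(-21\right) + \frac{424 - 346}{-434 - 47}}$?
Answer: $- \frac{37}{8541} \approx -0.004332$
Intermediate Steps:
$- \frac{1}{\left(-11\right) \left(-21\right) + \frac{424 - 346}{-434 - 47}} = - \frac{1}{231 + \frac{78}{-481}} = - \frac{1}{231 + 78 \left(- \frac{1}{481}\right)} = - \frac{1}{231 - \frac{6}{37}} = - \frac{1}{\frac{8541}{37}} = \left(-1\right) \frac{37}{8541} = - \frac{37}{8541}$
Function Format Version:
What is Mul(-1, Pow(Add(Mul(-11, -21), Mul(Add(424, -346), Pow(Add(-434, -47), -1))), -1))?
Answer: Rational(-37, 8541) ≈ -0.0043320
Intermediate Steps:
Mul(-1, Pow(Add(Mul(-11, -21), Mul(Add(424, -346), Pow(Add(-434, -47), -1))), -1)) = Mul(-1, Pow(Add(231, Mul(78, Pow(-481, -1))), -1)) = Mul(-1, Pow(Add(231, Mul(78, Rational(-1, 481))), -1)) = Mul(-1, Pow(Add(231, Rational(-6, 37)), -1)) = Mul(-1, Pow(Rational(8541, 37), -1)) = Mul(-1, Rational(37, 8541)) = Rational(-37, 8541)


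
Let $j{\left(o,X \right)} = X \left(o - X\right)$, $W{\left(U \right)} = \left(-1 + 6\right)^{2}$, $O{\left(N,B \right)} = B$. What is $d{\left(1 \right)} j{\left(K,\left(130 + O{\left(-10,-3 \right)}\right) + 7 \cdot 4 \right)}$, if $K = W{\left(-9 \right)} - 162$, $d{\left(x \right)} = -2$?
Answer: $90520$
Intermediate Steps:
$W{\left(U \right)} = 25$ ($W{\left(U \right)} = 5^{2} = 25$)
$K = -137$ ($K = 25 - 162 = -137$)
$d{\left(1 \right)} j{\left(K,\left(130 + O{\left(-10,-3 \right)}\right) + 7 \cdot 4 \right)} = - 2 \left(\left(130 - 3\right) + 7 \cdot 4\right) \left(-137 - \left(\left(130 - 3\right) + 7 \cdot 4\right)\right) = - 2 \left(127 + 28\right) \left(-137 - \left(127 + 28\right)\right) = - 2 \cdot 155 \left(-137 - 155\right) = - 2 \cdot 155 \left(-292\right) = \left(-2\right) \left(-45260\right) = 90520$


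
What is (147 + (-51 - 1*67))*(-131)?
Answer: -3799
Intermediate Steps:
(147 + (-51 - 1*67))*(-131) = (147 + (-51 - 67))*(-131) = (147 - 118)*(-131) = 29*(-131) = -3799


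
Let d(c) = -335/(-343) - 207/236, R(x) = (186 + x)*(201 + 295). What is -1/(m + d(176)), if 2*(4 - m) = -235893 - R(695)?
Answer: -80948/27234031757 ≈ -2.9723e-6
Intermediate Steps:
R(x) = 92256 + 496*x (R(x) = (186 + x)*496 = 92256 + 496*x)
d(c) = 8059/80948 (d(c) = -335*(-1/343) - 207*1/236 = 335/343 - 207/236 = 8059/80948)
m = 672877/2 (m = 4 - (-235893 - (92256 + 496*695))/2 = 4 - (-235893 - (92256 + 344720))/2 = 4 - (-235893 - 1*436976)/2 = 4 - (-235893 - 436976)/2 = 4 - ½*(-672869) = 4 + 672869/2 = 672877/2 ≈ 3.3644e+5)
-1/(m + d(176)) = -1/(672877/2 + 8059/80948) = -1/27234031757/80948 = -1*80948/27234031757 = -80948/27234031757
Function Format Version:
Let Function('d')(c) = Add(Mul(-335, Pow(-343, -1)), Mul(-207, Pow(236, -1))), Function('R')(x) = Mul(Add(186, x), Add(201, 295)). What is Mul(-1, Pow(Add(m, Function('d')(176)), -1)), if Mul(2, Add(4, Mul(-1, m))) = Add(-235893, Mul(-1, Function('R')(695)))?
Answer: Rational(-80948, 27234031757) ≈ -2.9723e-6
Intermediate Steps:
Function('R')(x) = Add(92256, Mul(496, x)) (Function('R')(x) = Mul(Add(186, x), 496) = Add(92256, Mul(496, x)))
Function('d')(c) = Rational(8059, 80948) (Function('d')(c) = Add(Mul(-335, Rational(-1, 343)), Mul(-207, Rational(1, 236))) = Add(Rational(335, 343), Rational(-207, 236)) = Rational(8059, 80948))
m = Rational(672877, 2) (m = Add(4, Mul(Rational(-1, 2), Add(-235893, Mul(-1, Add(92256, Mul(496, 695)))))) = Add(4, Mul(Rational(-1, 2), Add(-235893, Mul(-1, Add(92256, 344720))))) = Add(4, Mul(Rational(-1, 2), Add(-235893, Mul(-1, 436976)))) = Add(4, Mul(Rational(-1, 2), Add(-235893, -436976))) = Add(4, Mul(Rational(-1, 2), -672869)) = Add(4, Rational(672869, 2)) = Rational(672877, 2) ≈ 3.3644e+5)
Mul(-1, Pow(Add(m, Function('d')(176)), -1)) = Mul(-1, Pow(Add(Rational(672877, 2), Rational(8059, 80948)), -1)) = Mul(-1, Pow(Rational(27234031757, 80948), -1)) = Mul(-1, Rational(80948, 27234031757)) = Rational(-80948, 27234031757)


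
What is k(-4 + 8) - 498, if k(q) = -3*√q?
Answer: -504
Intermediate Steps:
k(-4 + 8) - 498 = -3*√(-4 + 8) - 498 = -3*√4 - 498 = -3*2 - 498 = -6 - 498 = -504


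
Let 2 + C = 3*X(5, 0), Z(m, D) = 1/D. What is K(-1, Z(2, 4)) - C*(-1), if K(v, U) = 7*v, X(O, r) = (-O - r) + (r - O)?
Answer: -39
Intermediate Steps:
X(O, r) = -2*O
C = -32 (C = -2 + 3*(-2*5) = -2 + 3*(-10) = -2 - 30 = -32)
K(-1, Z(2, 4)) - C*(-1) = 7*(-1) - (-32)*(-1) = -7 - 1*32 = -7 - 32 = -39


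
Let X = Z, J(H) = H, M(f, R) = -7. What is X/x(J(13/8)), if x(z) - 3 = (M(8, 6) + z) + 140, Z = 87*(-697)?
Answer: -161704/367 ≈ -440.61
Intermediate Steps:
Z = -60639
X = -60639
x(z) = 136 + z (x(z) = 3 + ((-7 + z) + 140) = 3 + (133 + z) = 136 + z)
X/x(J(13/8)) = -60639/(136 + 13/8) = -60639/1101/8 = -60639*8/1101 = -161704/367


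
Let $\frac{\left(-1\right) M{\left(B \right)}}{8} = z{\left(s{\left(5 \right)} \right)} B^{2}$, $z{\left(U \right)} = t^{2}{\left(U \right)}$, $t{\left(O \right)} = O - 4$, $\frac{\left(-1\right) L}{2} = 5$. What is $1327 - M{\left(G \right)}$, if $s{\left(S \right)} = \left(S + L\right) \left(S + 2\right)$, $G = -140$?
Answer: $238494127$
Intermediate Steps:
$L = -10$ ($L = \left(-2\right) 5 = -10$)
$t{\left(O \right)} = -4 + O$
$s{\left(S \right)} = \left(-10 + S\right) \left(2 + S\right)$ ($s{\left(S \right)} = \left(S - 10\right) \left(S + 2\right) = \left(-10 + S\right) \left(2 + S\right)$)
$z{\left(U \right)} = \left(-4 + U\right)^{2}$
$M{\left(B \right)} = - 12168 B^{2}$ ($M{\left(B \right)} = - 8 \left(-4 - \left(60 - 25\right)\right)^{2} B^{2} = - 8 \left(-4 - 35\right)^{2} B^{2} = - 8 \left(-39\right)^{2} B^{2} = - 8 \cdot 1521 B^{2} = - 12168 B^{2}$)
$1327 - M{\left(G \right)} = 1327 - - 12168 \left(-140\right)^{2} = 1327 - \left(-12168\right) 19600 = 1327 - -238492800 = 1327 + 238492800 = 238494127$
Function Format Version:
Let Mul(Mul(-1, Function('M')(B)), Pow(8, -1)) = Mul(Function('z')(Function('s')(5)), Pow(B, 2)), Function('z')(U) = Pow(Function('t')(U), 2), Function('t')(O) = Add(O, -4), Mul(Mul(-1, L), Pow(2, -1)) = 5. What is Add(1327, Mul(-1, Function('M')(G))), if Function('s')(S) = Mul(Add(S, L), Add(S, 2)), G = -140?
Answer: 238494127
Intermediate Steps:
L = -10 (L = Mul(-2, 5) = -10)
Function('t')(O) = Add(-4, O)
Function('s')(S) = Mul(Add(-10, S), Add(2, S)) (Function('s')(S) = Mul(Add(S, -10), Add(S, 2)) = Mul(Add(-10, S), Add(2, S)))
Function('z')(U) = Pow(Add(-4, U), 2)
Function('M')(B) = Mul(-12168, Pow(B, 2)) (Function('M')(B) = Mul(-8, Mul(Pow(Add(-4, Add(-20, Pow(5, 2), Mul(-8, 5))), 2), Pow(B, 2))) = Mul(-8, Mul(Pow(Add(-4, Add(-20, 25, -40)), 2), Pow(B, 2))) = Mul(-8, Mul(Pow(Add(-4, -35), 2), Pow(B, 2))) = Mul(-8, Mul(Pow(-39, 2), Pow(B, 2))) = Mul(-8, Mul(1521, Pow(B, 2))) = Mul(-12168, Pow(B, 2)))
Add(1327, Mul(-1, Function('M')(G))) = Add(1327, Mul(-1, Mul(-12168, Pow(-140, 2)))) = Add(1327, Mul(-1, Mul(-12168, 19600))) = Add(1327, Mul(-1, -238492800)) = Add(1327, 238492800) = 238494127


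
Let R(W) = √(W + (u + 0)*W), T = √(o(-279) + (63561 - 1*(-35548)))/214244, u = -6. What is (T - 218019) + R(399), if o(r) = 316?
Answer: -218019 + 5*√3977/214244 + I*√1995 ≈ -2.1802e+5 + 44.665*I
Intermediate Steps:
T = 5*√3977/214244 (T = √(316 + (63561 - 1*(-35548)))/214244 = √(316 + (63561 + 35548))*(1/214244) = √(316 + 99109)*(1/214244) = √99425*(1/214244) = (5*√3977)*(1/214244) = 5*√3977/214244 ≈ 0.0014718)
R(W) = √5*√(-W) (R(W) = √(W + (-6 + 0)*W) = √(W - 6*W) = √(-5*W) = √5*√(-W))
(T - 218019) + R(399) = (5*√3977/214244 - 218019) + √5*√(-1*399) = (-218019 + 5*√3977/214244) + √5*√(-399) = (-218019 + 5*√3977/214244) + √5*(I*√399) = (-218019 + 5*√3977/214244) + I*√1995 = -218019 + 5*√3977/214244 + I*√1995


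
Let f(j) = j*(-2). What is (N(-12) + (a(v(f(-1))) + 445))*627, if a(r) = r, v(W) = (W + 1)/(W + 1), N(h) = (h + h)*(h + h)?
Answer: 640794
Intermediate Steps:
f(j) = -2*j
N(h) = 4*h² (N(h) = (2*h)*(2*h) = 4*h²)
v(W) = 1 (v(W) = (1 + W)/(1 + W) = 1)
(N(-12) + (a(v(f(-1))) + 445))*627 = (4*(-12)² + (1 + 445))*627 = (4*144 + 446)*627 = (576 + 446)*627 = 1022*627 = 640794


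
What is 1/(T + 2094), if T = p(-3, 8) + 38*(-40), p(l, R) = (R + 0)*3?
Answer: 1/598 ≈ 0.0016722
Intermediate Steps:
p(l, R) = 3*R (p(l, R) = R*3 = 3*R)
T = -1496 (T = 3*8 + 38*(-40) = 24 - 1520 = -1496)
1/(T + 2094) = 1/(-1496 + 2094) = 1/598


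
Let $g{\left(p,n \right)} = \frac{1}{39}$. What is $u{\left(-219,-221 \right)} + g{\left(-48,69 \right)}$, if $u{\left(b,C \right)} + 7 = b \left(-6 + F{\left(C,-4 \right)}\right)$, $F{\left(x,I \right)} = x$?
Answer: $\frac{1938535}{39} \approx 49706.0$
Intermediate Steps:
$g{\left(p,n \right)} = \frac{1}{39}$
$u{\left(b,C \right)} = -7 + b \left(-6 + C\right)$
$u{\left(-219,-221 \right)} + g{\left(-48,69 \right)} = \left(-7 - -1314 - -48399\right) + \frac{1}{39} = \left(-7 + 1314 + 48399\right) + \frac{1}{39} = 49706 + \frac{1}{39} = \frac{1938535}{39}$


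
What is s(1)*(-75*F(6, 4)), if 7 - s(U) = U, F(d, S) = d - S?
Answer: -900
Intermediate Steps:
s(U) = 7 - U
s(1)*(-75*F(6, 4)) = (7 - 1*1)*(-75*(6 - 1*4)) = (7 - 1)*(-75*(6 - 4)) = 6*(-75*2) = 6*(-150) = -900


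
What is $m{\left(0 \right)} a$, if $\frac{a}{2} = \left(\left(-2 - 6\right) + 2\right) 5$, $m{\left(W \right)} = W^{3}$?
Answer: $0$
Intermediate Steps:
$a = -60$ ($a = 2 \left(\left(-2 - 6\right) + 2\right) 5 = 2 \left(-8 + 2\right) 5 = 2 \left(\left(-6\right) 5\right) = 2 \left(-30\right) = -60$)
$m{\left(0 \right)} a = 0^{3} \left(-60\right) = 0 \left(-60\right) = 0$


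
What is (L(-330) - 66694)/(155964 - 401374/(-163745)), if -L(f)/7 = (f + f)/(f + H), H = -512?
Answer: -2299019426290/5375901939617 ≈ -0.42765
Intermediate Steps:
L(f) = -14*f/(-512 + f) (L(f) = -7*(f + f)/(f - 512) = -7*2*f/(-512 + f) = -14*f/(-512 + f))
(L(-330) - 66694)/(155964 - 401374/(-163745)) = (-14*(-330)/(-512 - 330) - 66694)/(155964 - 401374/(-163745)) = (-14*(-330)/(-842) - 66694)/(155964 - 401374*(-1/163745)) = (-14*(-330)*(-1/842) - 66694)/(155964 + 401374/163745) = (-2310/421 - 66694)/(25538726554/163745) = -28080484/421*163745/25538726554 = -2299019426290/5375901939617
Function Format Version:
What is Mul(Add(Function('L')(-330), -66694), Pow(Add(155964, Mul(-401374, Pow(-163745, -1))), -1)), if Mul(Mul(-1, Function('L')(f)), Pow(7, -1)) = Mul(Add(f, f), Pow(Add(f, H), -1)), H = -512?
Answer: Rational(-2299019426290, 5375901939617) ≈ -0.42765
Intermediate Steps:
Function('L')(f) = Mul(-14, f, Pow(Add(-512, f), -1)) (Function('L')(f) = Mul(-7, Mul(Add(f, f), Pow(Add(f, -512), -1))) = Mul(-7, Mul(Mul(2, f), Pow(Add(-512, f), -1))) = Mul(-7, Mul(2, f, Pow(Add(-512, f), -1))) = Mul(-14, f, Pow(Add(-512, f), -1)))
Mul(Add(Function('L')(-330), -66694), Pow(Add(155964, Mul(-401374, Pow(-163745, -1))), -1)) = Mul(Add(Mul(-14, -330, Pow(Add(-512, -330), -1)), -66694), Pow(Add(155964, Mul(-401374, Pow(-163745, -1))), -1)) = Mul(Add(Mul(-14, -330, Pow(-842, -1)), -66694), Pow(Add(155964, Mul(-401374, Rational(-1, 163745))), -1)) = Mul(Add(Mul(-14, -330, Rational(-1, 842)), -66694), Pow(Add(155964, Rational(401374, 163745)), -1)) = Mul(Add(Rational(-2310, 421), -66694), Pow(Rational(25538726554, 163745), -1)) = Mul(Rational(-28080484, 421), Rational(163745, 25538726554)) = Rational(-2299019426290, 5375901939617)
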